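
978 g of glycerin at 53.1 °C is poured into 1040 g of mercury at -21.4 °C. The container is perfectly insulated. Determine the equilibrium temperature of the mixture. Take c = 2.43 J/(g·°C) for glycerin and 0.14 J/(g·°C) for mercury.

T_f ≈ 48.8 °C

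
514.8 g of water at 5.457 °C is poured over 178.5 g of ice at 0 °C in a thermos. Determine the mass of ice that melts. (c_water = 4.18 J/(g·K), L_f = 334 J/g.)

m_melted ≈ 35.2 g

Heat available from the water dropping to 0 °C: 514.8·4.18·5.457 = 11743 J.
Melting all 178.5 g of ice would need 178.5·334 = 59619 J.
Since 11743 < 59619 J, not all the ice melts; equilibrium is at 0 °C.
m_melt = 11743 / L_f = 35.16 g.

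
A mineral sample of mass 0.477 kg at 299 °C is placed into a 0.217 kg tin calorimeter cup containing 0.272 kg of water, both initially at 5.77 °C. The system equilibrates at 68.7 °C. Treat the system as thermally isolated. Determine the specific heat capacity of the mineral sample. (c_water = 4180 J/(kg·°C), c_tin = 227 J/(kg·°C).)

Net heat exchanged in the isolated system is zero:
0.477×c×(68.7 − 299) + 0.272×4180×(68.7 − 5.77) + 0.217×227×(68.7 − 5.77) = 0
-109.85 c = -74649
c = -74649/-109.85 ≈ 679.5 J/(kg·°C)

c ≈ 680 J/(kg·°C)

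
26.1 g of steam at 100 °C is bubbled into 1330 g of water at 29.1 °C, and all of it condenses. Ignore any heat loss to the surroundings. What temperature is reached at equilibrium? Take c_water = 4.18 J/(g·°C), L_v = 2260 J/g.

T_f ≈ 40.9 °C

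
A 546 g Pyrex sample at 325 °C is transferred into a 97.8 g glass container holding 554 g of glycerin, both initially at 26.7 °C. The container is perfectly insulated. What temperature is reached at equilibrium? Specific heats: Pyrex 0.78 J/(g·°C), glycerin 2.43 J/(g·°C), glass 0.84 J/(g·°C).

T_f ≈ 95.2 °C

T_f = Σ m_i c_i T_i / Σ m_i c_i:
T_f = (425.88·325 + 1346.2·26.7 + 82.15·26.7) / (425.88 + 1346.2 + 82.15)
    = 176549 / 1854.3 ≈ 95.21 °C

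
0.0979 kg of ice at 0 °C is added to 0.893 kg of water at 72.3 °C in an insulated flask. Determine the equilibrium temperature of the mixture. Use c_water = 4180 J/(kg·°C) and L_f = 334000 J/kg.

T_f ≈ 57.3 °C

Let T be the final temperature. ΣQ_i = 0:
fusion: m_ice L_f = 0.0979×334000 = 32699
  meltwater 0→T: 0.0979×4180×T = 409.22 T
  water: 3732.7(T − 72.3)
4142 T = 269877 − 32699 = 237179
T ≈ 57.26 °C (positive, so assuming full melt was valid).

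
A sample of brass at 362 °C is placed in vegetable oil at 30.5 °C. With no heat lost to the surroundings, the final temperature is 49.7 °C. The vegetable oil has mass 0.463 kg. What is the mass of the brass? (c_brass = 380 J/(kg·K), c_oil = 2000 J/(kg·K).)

m ≈ 0.15 kg

Heat lost by the brass = heat gained by the oil:
m·380·(362 − 49.7) = 0.463·2000·(49.7 − 30.5)
118674 m = 17779  ⇒  m ≈ 0.1498 kg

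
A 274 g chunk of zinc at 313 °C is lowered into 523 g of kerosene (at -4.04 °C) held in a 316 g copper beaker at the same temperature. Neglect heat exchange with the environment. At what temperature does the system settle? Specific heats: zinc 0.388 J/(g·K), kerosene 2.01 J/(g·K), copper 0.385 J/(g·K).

T_f ≈ 22.3 °C

Taking heat into each body as positive, Σ m c ΔT = 0:
274·0.388·(T − 313) + 523·2.01·(T − (-4.04)) + 316·0.385·(T − (-4.04)) = 0
106.31(T − 313) + 1051.2(T − (-4.04)) + 121.66(T − (-4.04)) = 0
1279.2 T = 28537
T = 28537 / 1279.2 = 22.3 °C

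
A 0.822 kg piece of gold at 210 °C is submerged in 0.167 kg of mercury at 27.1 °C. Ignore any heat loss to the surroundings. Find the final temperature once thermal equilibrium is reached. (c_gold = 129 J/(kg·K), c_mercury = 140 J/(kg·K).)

T_f ≈ 177.0 °C

Taking heat into each body as positive, Σ m c ΔT = 0:
0.822×129×(T − 210) + 0.167×140×(T − 27.1) = 0
(106.04 + 23.38) T = 106.04×210 + 23.38×27.1
T = 22902 / 129.42 = 177 °C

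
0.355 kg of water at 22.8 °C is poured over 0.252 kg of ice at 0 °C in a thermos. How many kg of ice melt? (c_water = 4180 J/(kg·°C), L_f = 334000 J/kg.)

Water can give up m c ΔT = 0.355×4180×22.8 = 33833 J before reaching 0 °C.
To melt every bit of ice: 0.252×334000 = 84168 J.
33833 J < 84168 J, so only part of the ice melts and the system sits at 0 °C.
Mass melted = 33833/334000 ≈ 0.1013 kg.

m_melted ≈ 0.101 kg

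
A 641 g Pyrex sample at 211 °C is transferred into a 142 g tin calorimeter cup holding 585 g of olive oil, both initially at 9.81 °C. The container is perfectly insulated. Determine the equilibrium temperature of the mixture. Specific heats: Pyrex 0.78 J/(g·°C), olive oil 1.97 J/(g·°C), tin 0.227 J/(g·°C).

T_f ≈ 69.5 °C

Taking heat into each body as positive, Σ m c ΔT = 0:
641×0.78×(T − 211) + 585×1.97×(T − 9.81) + 142×0.227×(T − 9.81) = 0
499.98(T − 211) + 1152.5(T − 9.81) + 32.23(T − 9.81) = 0
(499.98 + 1152.5 + 32.23) T = 499.98×211 + 1152.5×9.81 + 32.23×9.81
T ≈ 69.52 °C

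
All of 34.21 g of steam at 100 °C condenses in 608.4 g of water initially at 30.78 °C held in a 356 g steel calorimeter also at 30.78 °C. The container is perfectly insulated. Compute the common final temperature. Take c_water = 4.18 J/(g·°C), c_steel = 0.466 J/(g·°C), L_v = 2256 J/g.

T_f ≈ 61.3 °C

Let T be the final temperature. ΣQ_i = 0:
condense steam: −34.21×2256 = −77178
  condensed water 100 °C→T: 143(T − 100)
  water warms: 608.4×4.18×(T − 30.78) = 2543.1(T − 30.78)
  cup: 165.9(T − 30.78)
2852 T = 77178 + 14300 + 83383 = 174861
T ≈ 61.31 °C, under the boiling point, so the assumption holds.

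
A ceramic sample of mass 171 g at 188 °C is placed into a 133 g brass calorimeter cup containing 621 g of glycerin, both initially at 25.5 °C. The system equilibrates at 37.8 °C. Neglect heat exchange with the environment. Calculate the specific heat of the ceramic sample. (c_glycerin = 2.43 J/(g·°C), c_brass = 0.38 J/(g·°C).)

c ≈ 0.747 J/(g·°C)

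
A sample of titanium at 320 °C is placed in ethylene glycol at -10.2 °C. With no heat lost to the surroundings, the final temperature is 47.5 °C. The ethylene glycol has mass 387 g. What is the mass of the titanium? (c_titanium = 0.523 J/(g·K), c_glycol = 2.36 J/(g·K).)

Net heat exchanged in the isolated system is zero:
m·0.523·(47.5 − 320) + 387·2.36·(47.5 − (-10.2)) = 0
-142.52 m = -52699
m = -52699/-142.52 ≈ 369.8 g

m ≈ 370 g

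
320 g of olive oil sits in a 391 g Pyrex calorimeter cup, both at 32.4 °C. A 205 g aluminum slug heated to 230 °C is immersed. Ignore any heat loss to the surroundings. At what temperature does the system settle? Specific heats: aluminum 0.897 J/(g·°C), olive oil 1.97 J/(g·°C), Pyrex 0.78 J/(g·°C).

Net heat exchanged in the isolated system is zero:
205*0.897*(T − 230) + 320*1.97*(T − 32.4) + 391*0.78*(T − 32.4) = 0
1119.3 T = 72600
T = 72600/1119.3 ≈ 64.86 °C

T_f ≈ 64.9 °C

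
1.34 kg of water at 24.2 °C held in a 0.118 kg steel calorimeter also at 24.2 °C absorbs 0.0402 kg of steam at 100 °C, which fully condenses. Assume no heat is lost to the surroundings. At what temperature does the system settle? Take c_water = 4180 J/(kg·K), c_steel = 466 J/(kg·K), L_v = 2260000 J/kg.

Conservation of energy gives ΣQ = 0:
steam→water at 100 °C releases m L_v = 0.0402×2260000 = 90852
  condensate cools 100→T: 0.0402×4180×(T − 100) = 168.04(T − 100)
  original water: 5601.2(T − 24.2)
  cup: 54.99(T − 24.2)
5824.2 T = 90852 + 16804 + 136880 = 244535
T ≈ 41.99 °C (< 100 °C, so full condensation is consistent).

T_f ≈ 42.0 °C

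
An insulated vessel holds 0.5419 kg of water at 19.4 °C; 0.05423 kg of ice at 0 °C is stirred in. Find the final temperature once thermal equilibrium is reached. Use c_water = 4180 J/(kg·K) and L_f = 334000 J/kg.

T_f ≈ 10.4 °C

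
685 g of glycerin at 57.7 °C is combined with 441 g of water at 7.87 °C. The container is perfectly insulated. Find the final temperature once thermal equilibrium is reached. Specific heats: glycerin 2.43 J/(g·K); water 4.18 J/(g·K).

Taking heat into each body as positive, Σ m c ΔT = 0:
685×2.43×(T − 57.7) + 441×4.18×(T − 7.87) = 0
1664.6(T − 57.7) + 1843.4(T − 7.87) = 0
(1664.6 + 1843.4) T = 1664.6×57.7 + 1843.4×7.87
T = 110552/3507.9 ≈ 31.51 °C

T_f ≈ 31.5 °C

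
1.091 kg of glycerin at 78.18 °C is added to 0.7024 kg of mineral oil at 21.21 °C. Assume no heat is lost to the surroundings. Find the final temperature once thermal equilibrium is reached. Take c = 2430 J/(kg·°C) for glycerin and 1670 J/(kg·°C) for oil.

T_f ≈ 60.7 °C

Setting the total heat transfer to zero:
1.091·2430·(T − 78.18) + 0.7024·1670·(T − 21.21) = 0
2651.1(T − 78.18) + 1173(T − 21.21) = 0
(2651.1 + 1173) T = 2651.1·78.18 + 1173·21.21
T = 232145 / 3824.1 = 60.7 °C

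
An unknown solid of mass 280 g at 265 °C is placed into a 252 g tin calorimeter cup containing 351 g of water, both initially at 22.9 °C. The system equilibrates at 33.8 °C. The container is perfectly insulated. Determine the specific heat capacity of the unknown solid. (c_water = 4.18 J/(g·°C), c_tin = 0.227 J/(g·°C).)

Taking heat into each body as positive, Σ m c ΔT = 0:
280·c·(33.8 − 265) + 351·4.18·(33.8 − 22.9) + 252·0.227·(33.8 − 22.9) = 0
-64736 c = -16616
c = -16616/-64736 ≈ 0.2567 J/(g·°C)

c ≈ 0.257 J/(g·°C)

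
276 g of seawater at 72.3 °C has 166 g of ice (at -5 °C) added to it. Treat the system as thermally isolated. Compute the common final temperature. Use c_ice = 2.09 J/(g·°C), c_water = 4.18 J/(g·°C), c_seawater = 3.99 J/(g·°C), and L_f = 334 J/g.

T_f ≈ 12.5 °C

Heat gained plus heat lost sum to zero:
ice -5→0 °C: 166×2.09×5 = 1734.7; melt ice: 166×334 = 55444; warm the meltwater: 693.88 T; seawater cools: 276×3.99×(T − 72.3) = 1101.2(T − 72.3)
1795.1 T = 79620 − 57179 = 22441
T ≈ 12.50 °C — above 0 °C, consistent with complete melting.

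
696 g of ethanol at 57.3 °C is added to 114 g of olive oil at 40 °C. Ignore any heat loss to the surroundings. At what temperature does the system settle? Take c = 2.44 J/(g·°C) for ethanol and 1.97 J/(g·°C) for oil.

T_f ≈ 55.3 °C

Setting the total heat transfer to zero:
696·2.44·(T − 57.3) + 114·1.97·(T − 40) = 0
1698.2(T − 57.3) + 224.58(T − 40) = 0
(1698.2 + 224.58) T = 1698.2·57.3 + 224.58·40
T ≈ 55.28 °C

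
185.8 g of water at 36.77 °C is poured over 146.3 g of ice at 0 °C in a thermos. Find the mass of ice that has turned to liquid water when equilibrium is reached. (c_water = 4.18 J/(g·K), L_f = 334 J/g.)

Water can give up m c ΔT = 185.8×4.18×36.77 = 28557 J before reaching 0 °C.
To melt every bit of ice: 146.3×334 = 48864 J.
Since 28557 < 48864 J, not all the ice melts; equilibrium is at 0 °C.
Mass melted = 28557/334 ≈ 85.5 g.

m_melted ≈ 85.5 g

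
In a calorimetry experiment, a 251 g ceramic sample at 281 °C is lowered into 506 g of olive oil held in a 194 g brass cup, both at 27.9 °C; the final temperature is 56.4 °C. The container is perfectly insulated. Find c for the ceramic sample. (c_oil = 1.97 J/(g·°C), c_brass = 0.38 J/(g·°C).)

Heat gained plus heat lost sum to zero:
251·c·(56.4 − 281) + 506·1.97·(56.4 − 27.9) + 194·0.38·(56.4 − 27.9) = 0
-56375 c = -30510
c = -30510/-56375 ≈ 0.5412 J/(g·°C)

c ≈ 0.541 J/(g·°C)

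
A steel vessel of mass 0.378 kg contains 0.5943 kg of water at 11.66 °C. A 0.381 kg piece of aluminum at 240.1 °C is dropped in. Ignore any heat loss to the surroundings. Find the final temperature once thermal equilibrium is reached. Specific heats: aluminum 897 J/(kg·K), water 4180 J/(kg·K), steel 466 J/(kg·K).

T_f ≈ 37.7 °C

Conservation of energy gives ΣQ = 0:
0.381*897*(T − 240.1) + 0.5943*4180*(T − 11.66) + 0.378*466*(T − 11.66) = 0
341.76(T − 240.1) + 2484.2(T − 11.66) + 176.15(T − 11.66) = 0
(341.76 + 2484.2 + 176.15) T = 341.76*240.1 + 2484.2*11.66 + 176.15*11.66
T ≈ 37.67 °C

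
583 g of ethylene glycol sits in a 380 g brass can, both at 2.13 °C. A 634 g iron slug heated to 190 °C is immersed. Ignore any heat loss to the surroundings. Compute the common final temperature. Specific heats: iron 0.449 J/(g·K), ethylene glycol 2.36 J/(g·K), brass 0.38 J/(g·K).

T_f ≈ 31.8 °C

Energy conservation, ΣQ = 0:
634*0.449*(T − 190) + 583*2.36*(T − 2.13) + 380*0.38*(T − 2.13) = 0
284.67(T − 190) + 1375.9(T − 2.13) + 144.4(T − 2.13) = 0
(284.67 + 1375.9 + 144.4) T = 284.67*190 + 1375.9*2.13 + 144.4*2.13
T = 57325 / 1804.9 = 31.8 °C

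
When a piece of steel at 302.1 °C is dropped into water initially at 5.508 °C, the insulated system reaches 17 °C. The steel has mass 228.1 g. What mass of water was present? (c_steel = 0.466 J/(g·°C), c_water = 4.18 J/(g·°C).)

Conservation of energy gives ΣQ = 0:
228.1·0.466·(17 − 302.1) + m·4.18·(17 − 5.508) = 0
48.04 m = 30305
m = 30305/48.04 ≈ 630.9 g

m ≈ 631 g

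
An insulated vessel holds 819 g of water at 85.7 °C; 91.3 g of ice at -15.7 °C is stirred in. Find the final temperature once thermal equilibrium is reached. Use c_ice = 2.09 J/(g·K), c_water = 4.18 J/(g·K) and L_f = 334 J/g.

T_f ≈ 68.3 °C

Energy balance with sensible and latent terms:
ice -15.7→0 °C: 91.3×2.09×15.7 = 2995.8; melt ice: 91.3×334 = 30494; warm the meltwater: 381.63 T; water cools: 819×4.18×(T − 85.7) = 3423.4(T − 85.7)
3805.1 T = 293387 − 33490 = 259897
T ≈ 68.30 °C. Since T > 0 °C, the all-ice-melts assumption holds.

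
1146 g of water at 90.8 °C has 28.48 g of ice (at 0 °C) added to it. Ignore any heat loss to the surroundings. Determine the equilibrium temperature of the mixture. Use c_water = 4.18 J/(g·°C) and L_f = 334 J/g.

T_f ≈ 86.7 °C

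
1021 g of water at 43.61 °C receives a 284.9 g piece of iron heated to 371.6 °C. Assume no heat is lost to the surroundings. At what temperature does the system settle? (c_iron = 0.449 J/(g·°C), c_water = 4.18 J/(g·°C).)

|Q_iron| = |Q_water|:
284.9×0.449×(371.6 − T) = 1021×4.18×(T − 43.61)
127.92(371.6 − T) = 4267.8(T − 43.61)
4395.7 T = 233653  ⇒  T ≈ 53.15 °C

T_f ≈ 53.2 °C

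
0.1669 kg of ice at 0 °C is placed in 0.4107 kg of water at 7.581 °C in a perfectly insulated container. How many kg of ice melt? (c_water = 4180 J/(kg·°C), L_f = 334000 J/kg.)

m_melted ≈ 0.039 kg

Water can give up m c ΔT = 0.4107×4180×7.581 = 13014 J before reaching 0 °C.
To melt every bit of ice: 0.1669×334000 = 55745 J.
13014 J < 55745 J, so only part of the ice melts and the system sits at 0 °C.
m_melted×334000 = 13014  ⇒  m_melted ≈ 0.03897 kg.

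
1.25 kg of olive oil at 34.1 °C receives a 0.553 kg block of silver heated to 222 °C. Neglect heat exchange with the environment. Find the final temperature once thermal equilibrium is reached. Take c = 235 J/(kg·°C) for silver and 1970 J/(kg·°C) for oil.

Taking heat into each body as positive, Σ m c ΔT = 0:
0.553·235·(T − 222) + 1.25·1970·(T − 34.1) = 0
2592.5 T = 112821
T = 112821 / 2592.5 = 43.5 °C

T_f ≈ 43.5 °C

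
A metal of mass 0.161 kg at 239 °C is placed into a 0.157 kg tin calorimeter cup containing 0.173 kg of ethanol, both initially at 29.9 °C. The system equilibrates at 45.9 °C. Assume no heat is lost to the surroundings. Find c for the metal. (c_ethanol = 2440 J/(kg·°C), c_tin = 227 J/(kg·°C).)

Conservation of energy gives ΣQ = 0:
0.161·c·(45.9 − 239) + 0.173·2440·(45.9 − 29.9) + 0.157·227·(45.9 − 29.9) = 0
-31.09 c = -7324.1
c = -7324.1/-31.09 ≈ 235.6 J/(kg·°C)

c ≈ 236 J/(kg·°C)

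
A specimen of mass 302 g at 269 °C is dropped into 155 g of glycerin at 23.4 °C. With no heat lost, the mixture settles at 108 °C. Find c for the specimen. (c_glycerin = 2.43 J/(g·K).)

Taking heat into each body as positive, Σ m c ΔT = 0:
302·c·(108 − 269) + 155·2.43·(108 − 23.4) = 0
-48622 c = -31865
c = -31865/-48622 ≈ 0.6554 J/(g·K)

c ≈ 0.655 J/(g·K)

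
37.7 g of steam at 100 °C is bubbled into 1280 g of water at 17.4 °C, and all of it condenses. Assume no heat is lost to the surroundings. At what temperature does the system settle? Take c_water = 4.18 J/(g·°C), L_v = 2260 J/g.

Heat gained plus heat lost sum to zero:
latent heat released on condensation: 37.7·2260 = 85202
  condensate cools 100→T: 37.7·4.18·(T − 100) = 157.59(T − 100)
  original water: 5350.4(T − 17.4)
5508 T = 85202 + 15759 + 93097 = 194058
T ≈ 35.23 °C (< 100 °C, so full condensation is consistent).

T_f ≈ 35.2 °C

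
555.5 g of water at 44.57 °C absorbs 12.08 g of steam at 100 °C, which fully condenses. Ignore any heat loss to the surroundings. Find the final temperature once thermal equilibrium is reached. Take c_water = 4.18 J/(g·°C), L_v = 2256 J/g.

T_f ≈ 57.2 °C

Taking heat into each body as positive, Σ m c ΔT = 0:
condense steam: −12.08·2256 = −27252
  condensed water 100 °C→T: 50.49(T − 100)
  water warms: 555.5·4.18·(T − 44.57) = 2322(T − 44.57)
2372.5 T = 27252 + 5049.4 + 103491 = 135793
T ≈ 57.24 °C, under the boiling point, so the assumption holds.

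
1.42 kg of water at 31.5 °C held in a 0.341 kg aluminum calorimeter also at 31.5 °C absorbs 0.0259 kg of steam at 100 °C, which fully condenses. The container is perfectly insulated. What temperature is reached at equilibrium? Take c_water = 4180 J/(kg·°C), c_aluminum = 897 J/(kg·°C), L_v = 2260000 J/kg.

T_f ≈ 41.9 °C

Setting the total heat transfer to zero:
condense steam: −0.0259·2260000 = −58534; condensate cools 100→T: 0.0259·4180·(T − 100) = 108.26(T − 100); original water: 5935.6(T − 31.5); aluminum cup: 0.341·897·(T − 31.5) = 305.88(T − 31.5)
6349.7 T = 58534 + 10826 + 196607 = 265967
T ≈ 41.89 °C — below 100 °C, confirming all the steam condensed.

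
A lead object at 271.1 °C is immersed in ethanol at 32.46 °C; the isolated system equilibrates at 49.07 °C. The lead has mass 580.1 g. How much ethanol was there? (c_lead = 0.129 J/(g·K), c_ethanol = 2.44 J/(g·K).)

|Q_lead| = |Q_ethanol|:
580.1×0.129×(271.1 − 49.07) = m×2.44×(49.07 − 32.46)
40.53 m = 16615  ⇒  m ≈ 410 g

m ≈ 410 g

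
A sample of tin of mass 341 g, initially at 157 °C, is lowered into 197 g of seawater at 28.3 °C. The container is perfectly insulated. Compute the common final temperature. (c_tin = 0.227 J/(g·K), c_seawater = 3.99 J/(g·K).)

Taking heat into each body as positive, Σ m c ΔT = 0:
341*0.227*(T − 157) + 197*3.99*(T − 28.3) = 0
(77.41 + 786.03) T = 77.41*157 + 786.03*28.3
T = 34398/863.44 ≈ 39.84 °C

T_f ≈ 39.8 °C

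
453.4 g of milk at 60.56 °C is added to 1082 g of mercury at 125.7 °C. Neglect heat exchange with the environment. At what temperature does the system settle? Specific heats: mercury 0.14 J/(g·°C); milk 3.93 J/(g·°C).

T_f ≈ 65.7 °C

T_f = Σ m_i c_i T_i / Σ m_i c_i:
T_f = (151.48×125.7 + 1781.9×60.56) / (151.48 + 1781.9)
    = 126951 / 1933.3 ≈ 65.66 °C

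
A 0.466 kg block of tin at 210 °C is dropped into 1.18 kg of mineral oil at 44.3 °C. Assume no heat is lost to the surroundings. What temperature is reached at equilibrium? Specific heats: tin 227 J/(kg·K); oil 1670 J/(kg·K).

T_f ≈ 52.7 °C

T_f = Σ m_i c_i T_i / Σ m_i c_i:
T_f = (105.78×210 + 1970.6×44.3) / (105.78 + 1970.6)
    = 109512 / 2076.4 ≈ 52.74 °C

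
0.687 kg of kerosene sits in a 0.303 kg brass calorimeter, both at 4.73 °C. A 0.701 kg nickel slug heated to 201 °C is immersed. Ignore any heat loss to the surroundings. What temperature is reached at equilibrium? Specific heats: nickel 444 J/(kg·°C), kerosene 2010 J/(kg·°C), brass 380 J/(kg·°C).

T_f ≈ 38.5 °C

Let T be the final temperature. ΣQ_i = 0:
0.701×444×(T − 201) + 0.687×2010×(T − 4.73) + 0.303×380×(T − 4.73) = 0
311.24(T − 201) + 1380.9(T − 4.73) + 115.14(T − 4.73) = 0
1807.3 T = 69636
T = 69636/1807.3 ≈ 38.53 °C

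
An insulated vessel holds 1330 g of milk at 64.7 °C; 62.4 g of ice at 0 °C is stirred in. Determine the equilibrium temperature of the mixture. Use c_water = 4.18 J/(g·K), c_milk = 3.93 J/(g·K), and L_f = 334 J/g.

Energy conservation, ΣQ = 0:
latent heat to melt: 62.4×334 = 20842; meltwater 0→T: 62.4×4.18×T = 260.83 T; milk cools: 1330×3.93×(T − 64.7) = 5226.9(T − 64.7)
5487.7 T = 338180 − 20842 = 317339
T ≈ 57.83 °C. Since T > 0 °C, the all-ice-melts assumption holds.

T_f ≈ 57.8 °C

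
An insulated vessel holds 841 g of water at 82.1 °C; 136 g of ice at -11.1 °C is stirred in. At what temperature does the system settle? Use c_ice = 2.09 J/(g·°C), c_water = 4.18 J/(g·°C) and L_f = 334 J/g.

T_f ≈ 58.8 °C

Energy balance with sensible and latent terms:
warm ice to 0 °C: 136×2.09×(0 − (-11.1)) = 3155.1; melt ice: 136×334 = 45424; warm the meltwater: 568.48 T; water: 3515.4(T − 82.1)
4083.9 T = 288613 − 48579 = 240034
T ≈ 58.78 °C. Since T > 0 °C, the all-ice-melts assumption holds.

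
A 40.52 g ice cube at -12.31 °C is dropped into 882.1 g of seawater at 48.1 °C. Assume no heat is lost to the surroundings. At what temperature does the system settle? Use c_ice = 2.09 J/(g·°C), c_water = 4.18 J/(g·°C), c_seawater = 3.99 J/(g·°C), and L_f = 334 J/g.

Let T be the final temperature. ΣQ_i = 0:
warm ice to 0 °C: 40.52×2.09×(0 − (-12.31)) = 1042.5; latent heat to melt: 40.52×334 = 13534; warm the meltwater: 169.37 T; seawater: 3519.6(T − 48.1)
3689 T = 169292 − 14576 = 154716
T ≈ 41.94 °C — above 0 °C, consistent with complete melting.

T_f ≈ 41.9 °C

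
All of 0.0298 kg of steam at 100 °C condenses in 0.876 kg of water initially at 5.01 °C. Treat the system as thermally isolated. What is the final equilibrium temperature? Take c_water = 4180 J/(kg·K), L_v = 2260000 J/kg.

Heat gained plus heat lost sum to zero:
latent heat released on condensation: 0.0298×2260000 = 67348
  condensed water 100 °C→T: 124.56(T − 100)
  water warms: 0.876×4180×(T − 5.01) = 3661.7(T − 5.01)
3786.2 T = 67348 + 12456 + 18345 = 98149
T ≈ 25.92 °C (< 100 °C, so full condensation is consistent).

T_f ≈ 25.9 °C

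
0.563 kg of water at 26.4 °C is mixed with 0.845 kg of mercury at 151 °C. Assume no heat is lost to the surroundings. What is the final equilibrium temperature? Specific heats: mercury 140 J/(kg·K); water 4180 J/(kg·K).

Net heat exchanged in the isolated system is zero:
0.845×140×(T − 151) + 0.563×4180×(T − 26.4) = 0
118.3(T − 151) + 2353.3(T − 26.4) = 0
2471.6 T = 79991
T ≈ 32.36 °C

T_f ≈ 32.4 °C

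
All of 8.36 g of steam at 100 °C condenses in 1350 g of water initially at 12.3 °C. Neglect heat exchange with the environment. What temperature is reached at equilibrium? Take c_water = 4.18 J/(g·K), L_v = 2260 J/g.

T_f ≈ 16.2 °C

Net heat exchanged in the isolated system is zero:
steam→water at 100 °C releases m L_v = 8.36×2260 = 18894; condensate cools 100→T: 8.36×4.18×(T − 100) = 34.94(T − 100); original water: 5643(T − 12.3)
5677.9 T = 18894 + 3494.5 + 69409 = 91797
T ≈ 16.17 °C — below 100 °C, confirming all the steam condensed.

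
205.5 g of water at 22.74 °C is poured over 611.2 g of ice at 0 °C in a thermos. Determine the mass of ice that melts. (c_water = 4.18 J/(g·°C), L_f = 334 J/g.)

m_melted ≈ 58.5 g

Cooling the water to 0 °C releases 205.5·4.18·22.74 = 19533 J.
To melt every bit of ice: 611.2·334 = 204141 J.
19533 J < 204141 J, so only part of the ice melts and the system sits at 0 °C.
m_melt = 19533 / L_f = 58.48 g.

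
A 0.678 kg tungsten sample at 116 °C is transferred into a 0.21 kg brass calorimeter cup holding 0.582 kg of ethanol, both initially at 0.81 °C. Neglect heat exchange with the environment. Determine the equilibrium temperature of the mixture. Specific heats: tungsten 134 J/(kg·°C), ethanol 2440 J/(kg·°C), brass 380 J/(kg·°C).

T_f ≈ 7.4 °C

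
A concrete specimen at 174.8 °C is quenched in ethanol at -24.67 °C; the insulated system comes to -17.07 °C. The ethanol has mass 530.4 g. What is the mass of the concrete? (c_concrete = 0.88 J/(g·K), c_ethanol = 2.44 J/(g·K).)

m ≈ 58.3 g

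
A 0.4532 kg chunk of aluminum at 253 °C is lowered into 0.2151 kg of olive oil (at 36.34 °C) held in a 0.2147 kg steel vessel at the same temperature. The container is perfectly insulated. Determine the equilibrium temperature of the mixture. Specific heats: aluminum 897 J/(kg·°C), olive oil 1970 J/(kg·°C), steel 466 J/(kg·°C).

Let T be the final temperature. ΣQ_i = 0:
0.4532×897×(T − 253) + 0.2151×1970×(T − 36.34) + 0.2147×466×(T − 36.34) = 0
930.32 T = 121884
T = 121884/930.32 ≈ 131.01 °C

T_f ≈ 131.0 °C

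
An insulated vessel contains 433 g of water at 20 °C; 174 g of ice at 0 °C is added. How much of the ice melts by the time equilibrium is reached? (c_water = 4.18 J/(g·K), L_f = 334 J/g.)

m_melted ≈ 108 g

Cooling the water to 0 °C releases 433·4.18·20 = 36199 J.
Melting all 174 g of ice would need 174·334 = 58116 J.
36199 J < 58116 J, so only part of the ice melts and the system sits at 0 °C.
m_melted·334 = 36199  ⇒  m_melted ≈ 108.4 g.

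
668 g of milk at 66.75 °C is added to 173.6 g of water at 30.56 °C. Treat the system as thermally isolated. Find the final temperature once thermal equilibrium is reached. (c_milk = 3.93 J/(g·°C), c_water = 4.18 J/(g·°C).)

T_f ≈ 58.9 °C

With ΣQ=0 the equilibrium temperature is the m·c-weighted mean:
T_f = (2625.2*66.75 + 725.65*30.56) / (2625.2 + 725.65)
    = 197411 / 3350.9 ≈ 58.91 °C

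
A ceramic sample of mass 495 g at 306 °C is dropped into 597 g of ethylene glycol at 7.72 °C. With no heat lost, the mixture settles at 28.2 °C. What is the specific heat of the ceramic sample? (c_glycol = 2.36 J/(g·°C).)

c ≈ 0.21 J/(g·°C)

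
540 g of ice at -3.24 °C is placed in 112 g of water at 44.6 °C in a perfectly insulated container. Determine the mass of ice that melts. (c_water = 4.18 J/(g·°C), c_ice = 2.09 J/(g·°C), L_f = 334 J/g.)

Heat available from the water dropping to 0 °C: 112·4.18·44.6 = 20880 J.
Warming the ice to 0 °C takes 540·2.09·3.24 = 3656.7 J, leaving 17223 J for melting.
Melting all 540 g of ice would need 540·334 = 180360 J.
17223 J < 180360 J, so only part of the ice melts and the system sits at 0 °C.
Mass melted = 17223/334 ≈ 51.57 g.

m_melted ≈ 51.6 g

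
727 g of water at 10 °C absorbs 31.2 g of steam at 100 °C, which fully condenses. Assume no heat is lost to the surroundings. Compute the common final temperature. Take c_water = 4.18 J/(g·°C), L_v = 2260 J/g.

Let T be the final temperature. ΣQ_i = 0:
steam→water at 100 °C releases m L_v = 31.2·2260 = 70512
  condensed water 100 °C→T: 130.42(T − 100)
  original water: 3038.9(T − 10)
3169.3 T = 70512 + 13042 + 30389 = 113942
T ≈ 35.95 °C — below 100 °C, confirming all the steam condensed.

T_f ≈ 36.0 °C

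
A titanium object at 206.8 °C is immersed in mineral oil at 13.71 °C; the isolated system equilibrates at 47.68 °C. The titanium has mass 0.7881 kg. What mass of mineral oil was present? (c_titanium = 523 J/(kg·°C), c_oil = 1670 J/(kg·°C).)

|Q_titanium| = |Q_oil|:
0.7881×523×(206.8 − 47.68) = m×1670×(47.68 − 13.71)
56730 m = 65585  ⇒  m ≈ 1.156 kg

m ≈ 1.16 kg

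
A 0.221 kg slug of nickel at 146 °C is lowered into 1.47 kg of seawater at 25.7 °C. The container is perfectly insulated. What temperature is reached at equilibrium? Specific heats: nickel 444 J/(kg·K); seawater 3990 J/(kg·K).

Net heat exchanged in the isolated system is zero:
0.221*444*(T − 146) + 1.47*3990*(T − 25.7) = 0
5963.4 T = 165064
T = 165064 / 5963.4 = 27.7 °C

T_f ≈ 27.7 °C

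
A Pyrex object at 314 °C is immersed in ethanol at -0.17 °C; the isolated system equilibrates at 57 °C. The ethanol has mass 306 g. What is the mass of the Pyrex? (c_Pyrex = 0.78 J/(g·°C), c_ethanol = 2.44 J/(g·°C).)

m ≈ 213 g

|Q_Pyrex| = |Q_ethanol|:
m×0.78×(314 − 57) = 306×2.44×(57 − (-0.17))
200.46 m = 42685  ⇒  m ≈ 212.9 g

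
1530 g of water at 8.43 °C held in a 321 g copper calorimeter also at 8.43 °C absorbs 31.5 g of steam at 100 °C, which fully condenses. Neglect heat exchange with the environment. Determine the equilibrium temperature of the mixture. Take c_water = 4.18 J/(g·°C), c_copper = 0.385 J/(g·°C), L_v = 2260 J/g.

Setting the total heat transfer to zero:
steam→water at 100 °C releases m L_v = 31.5×2260 = 71190
  condensate cools 100→T: 31.5×4.18×(T − 100) = 131.67(T − 100)
  original water: 6395.4(T − 8.43)
  copper cup: 321×0.385×(T − 8.43) = 123.59(T − 8.43)
6650.7 T = 71190 + 13167 + 54955 = 139312
T ≈ 20.95 °C, under the boiling point, so the assumption holds.

T_f ≈ 20.9 °C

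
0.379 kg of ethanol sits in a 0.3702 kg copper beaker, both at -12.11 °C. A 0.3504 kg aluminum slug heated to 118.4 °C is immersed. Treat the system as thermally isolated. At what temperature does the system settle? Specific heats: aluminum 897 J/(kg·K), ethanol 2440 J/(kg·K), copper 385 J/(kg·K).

T_f ≈ 17.6 °C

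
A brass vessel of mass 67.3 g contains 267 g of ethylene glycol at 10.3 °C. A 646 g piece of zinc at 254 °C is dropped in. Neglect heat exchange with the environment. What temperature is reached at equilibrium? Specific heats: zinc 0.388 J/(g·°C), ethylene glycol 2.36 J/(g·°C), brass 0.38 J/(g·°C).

Let T be the final temperature. ΣQ_i = 0:
646*0.388*(T − 254) + 267*2.36*(T − 10.3) + 67.3*0.38*(T − 10.3) = 0
(250.65 + 630.12 + 25.57) T = 250.65*254 + 630.12*10.3 + 25.57*10.3
T ≈ 77.69 °C

T_f ≈ 77.7 °C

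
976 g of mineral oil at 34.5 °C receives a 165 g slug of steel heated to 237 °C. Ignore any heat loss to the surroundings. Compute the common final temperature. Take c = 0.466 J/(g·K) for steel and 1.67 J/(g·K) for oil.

Heat gained plus heat lost sum to zero:
165×0.466×(T − 237) + 976×1.67×(T − 34.5) = 0
1706.8 T = 74455
T = 74455/1706.8 ≈ 43.62 °C

T_f ≈ 43.6 °C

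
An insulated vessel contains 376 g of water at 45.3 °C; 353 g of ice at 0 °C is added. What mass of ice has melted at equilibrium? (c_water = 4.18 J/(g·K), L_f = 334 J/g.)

Cooling the water to 0 °C releases 376·4.18·45.3 = 71197 J.
Melting all 353 g of ice would need 353·334 = 117902 J.
That's not enough to melt it all — equilibrium is at 0 °C with ice remaining.
Mass melted = 71197/334 ≈ 213.2 g.

m_melted ≈ 213 g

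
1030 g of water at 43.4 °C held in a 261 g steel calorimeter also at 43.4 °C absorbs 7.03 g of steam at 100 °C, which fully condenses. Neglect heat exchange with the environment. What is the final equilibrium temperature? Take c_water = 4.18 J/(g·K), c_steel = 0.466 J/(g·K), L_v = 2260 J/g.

Sum of m c ΔT and latent-heat terms is zero:
latent heat released on condensation: 7.03·2260 = 15888
  condensed water 100 °C→T: 29.39(T − 100)
  original water: 4305.4(T − 43.4)
  cup: 121.63(T − 43.4)
4456.4 T = 15888 + 2938.5 + 192133 = 210959
T ≈ 47.34 °C (< 100 °C, so full condensation is consistent).

T_f ≈ 47.3 °C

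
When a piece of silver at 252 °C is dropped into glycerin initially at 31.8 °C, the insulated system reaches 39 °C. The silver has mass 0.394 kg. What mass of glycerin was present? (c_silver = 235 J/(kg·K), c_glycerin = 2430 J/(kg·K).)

|Q_silver| = |Q_glycerin|:
0.394·235·(252 − 39) = m·2430·(39 − 31.8)
17496 m = 19722  ⇒  m ≈ 1.127 kg

m ≈ 1.13 kg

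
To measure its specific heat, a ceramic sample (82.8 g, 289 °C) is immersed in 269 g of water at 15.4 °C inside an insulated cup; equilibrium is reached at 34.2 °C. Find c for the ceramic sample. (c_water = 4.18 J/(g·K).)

c ≈ 1 J/(g·K)

Setting the total heat transfer to zero:
82.8×c×(34.2 − 289) + 269×4.18×(34.2 − 15.4) = 0
-21097 c = -21139
c = -21139/-21097 ≈ 1.002 J/(g·K)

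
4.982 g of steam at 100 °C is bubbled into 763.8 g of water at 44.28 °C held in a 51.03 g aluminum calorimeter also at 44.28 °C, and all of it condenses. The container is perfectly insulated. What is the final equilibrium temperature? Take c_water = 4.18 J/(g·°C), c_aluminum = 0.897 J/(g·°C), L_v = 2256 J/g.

Let T be the final temperature. ΣQ_i = 0:
latent heat released on condensation: 4.982·2256 = 11239; condensed water 100 °C→T: 20.82(T − 100); water warms: 763.8·4.18·(T − 44.28) = 3192.7(T − 44.28); cup: 45.77(T − 44.28)
3259.3 T = 11239 + 2082.5 + 143399 = 156721
T ≈ 48.08 °C, under the boiling point, so the assumption holds.

T_f ≈ 48.1 °C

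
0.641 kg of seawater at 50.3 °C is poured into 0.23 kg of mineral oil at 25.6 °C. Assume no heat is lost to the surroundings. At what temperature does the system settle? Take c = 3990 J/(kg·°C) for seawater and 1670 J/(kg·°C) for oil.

Net heat exchanged in the isolated system is zero:
0.641*3990*(T − 50.3) + 0.23*1670*(T − 25.6) = 0
2557.6(T − 50.3) + 384.1(T − 25.6) = 0
2941.7 T = 138480
T = 138480/2941.7 ≈ 47.07 °C

T_f ≈ 47.1 °C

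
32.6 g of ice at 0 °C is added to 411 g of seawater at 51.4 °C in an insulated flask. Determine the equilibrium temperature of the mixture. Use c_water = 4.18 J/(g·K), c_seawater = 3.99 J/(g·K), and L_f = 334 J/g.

Net heat exchanged in the isolated system is zero:
fusion: m_ice L_f = 32.6·334 = 10888; meltwater 0→T: 32.6·4.18·T = 136.27 T; seawater cools: 411·3.99·(T − 51.4) = 1639.9(T − 51.4)
1776.2 T = 84290 − 10888 = 73402
T ≈ 41.33 °C — above 0 °C, consistent with complete melting.

T_f ≈ 41.3 °C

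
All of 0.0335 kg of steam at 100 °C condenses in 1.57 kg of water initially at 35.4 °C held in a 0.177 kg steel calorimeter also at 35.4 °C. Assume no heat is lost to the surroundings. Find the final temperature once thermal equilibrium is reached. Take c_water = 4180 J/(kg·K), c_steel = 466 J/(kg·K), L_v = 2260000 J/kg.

T_f ≈ 47.9 °C

Setting the total heat transfer to zero:
condense steam: −0.0335·2260000 = −75710
  condensed water 100 °C→T: 140.03(T − 100)
  water warms: 1.57·4180·(T − 35.4) = 6562.6(T − 35.4)
  steel cup: 0.177·466·(T − 35.4) = 82.48(T − 35.4)
6785.1 T = 75710 + 14003 + 235236 = 324949
T ≈ 47.89 °C — below 100 °C, confirming all the steam condensed.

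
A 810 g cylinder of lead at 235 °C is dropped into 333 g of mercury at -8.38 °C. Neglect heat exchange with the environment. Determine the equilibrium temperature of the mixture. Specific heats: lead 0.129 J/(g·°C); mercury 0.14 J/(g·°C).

T_f ≈ 159.9 °C

|Q_lead| = |Q_mercury|:
810×0.129×(235 − T) = 333×0.14×(T − (-8.38))
104.49(235 − T) = 46.62(T − (-8.38))
151.11 T = 24164  ⇒  T ≈ 159.91 °C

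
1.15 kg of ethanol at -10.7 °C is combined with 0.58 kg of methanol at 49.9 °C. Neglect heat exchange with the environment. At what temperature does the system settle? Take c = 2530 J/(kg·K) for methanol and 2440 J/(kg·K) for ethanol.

Conservation of energy gives ΣQ = 0:
0.58×2530×(T − 49.9) + 1.15×2440×(T − (-10.7)) = 0
(1467.4 + 2806) T = 1467.4×49.9 + 2806×(-10.7)
T = 43199 / 4273.4 = 10.1 °C

T_f ≈ 10.1 °C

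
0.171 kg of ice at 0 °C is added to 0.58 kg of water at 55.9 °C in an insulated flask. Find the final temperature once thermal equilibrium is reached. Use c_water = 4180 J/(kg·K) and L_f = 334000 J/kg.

T_f ≈ 25.0 °C

Sum of m c ΔT and latent-heat terms is zero:
melt ice: 0.171·334000 = 57114; meltwater 0→T: 0.171·4180·T = 714.78 T; water: 2424.4(T − 55.9)
3139.2 T = 135524 − 57114 = 78410
T ≈ 24.98 °C. Since T > 0 °C, the all-ice-melts assumption holds.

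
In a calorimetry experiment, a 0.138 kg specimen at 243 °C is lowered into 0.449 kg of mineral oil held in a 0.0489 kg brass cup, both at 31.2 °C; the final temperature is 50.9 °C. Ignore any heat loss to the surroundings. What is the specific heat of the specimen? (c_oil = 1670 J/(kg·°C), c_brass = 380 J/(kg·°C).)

Taking heat into each body as positive, Σ m c ΔT = 0:
0.138·c·(50.9 − 243) + 0.449·1670·(50.9 − 31.2) + 0.0489·380·(50.9 − 31.2) = 0
-26.51 c = -15138
c = -15138/-26.51 ≈ 571 J/(kg·°C)

c ≈ 571 J/(kg·°C)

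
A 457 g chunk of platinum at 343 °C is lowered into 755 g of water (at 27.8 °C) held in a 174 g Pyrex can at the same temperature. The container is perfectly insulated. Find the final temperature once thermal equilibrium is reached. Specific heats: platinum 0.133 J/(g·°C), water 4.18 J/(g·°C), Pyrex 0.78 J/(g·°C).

T_f ≈ 33.5 °C

Taking heat into each body as positive, Σ m c ΔT = 0:
457*0.133*(T − 343) + 755*4.18*(T − 27.8) + 174*0.78*(T − 27.8) = 0
60.78(T − 343) + 3155.9(T − 27.8) + 135.72(T − 27.8) = 0
3352.4 T = 112355
T ≈ 33.51 °C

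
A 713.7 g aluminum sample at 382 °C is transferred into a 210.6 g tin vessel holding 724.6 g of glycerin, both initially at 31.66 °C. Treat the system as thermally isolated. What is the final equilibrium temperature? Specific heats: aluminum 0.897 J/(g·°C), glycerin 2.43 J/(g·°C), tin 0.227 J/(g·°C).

T_f ≈ 123.3 °C

Setting the total heat transfer to zero:
713.7*0.897*(T − 382) + 724.6*2.43*(T − 31.66) + 210.6*0.227*(T − 31.66) = 0
2448.8 T = 301812
T ≈ 123.25 °C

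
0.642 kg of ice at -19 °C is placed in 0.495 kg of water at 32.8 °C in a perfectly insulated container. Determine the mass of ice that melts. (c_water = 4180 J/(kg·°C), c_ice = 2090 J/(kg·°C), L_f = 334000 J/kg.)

m_melted ≈ 0.127 kg

Cooling the water to 0 °C releases 0.495·4180·32.8 = 67866 J.
Of that, 0.642·2090·19 = 25494 J goes to bring the ice to 0 °C, leaving 42373 J.
Fully melting the ice requires m_ice L_f = 0.642·334000 = 214428 J.
Since 42373 < 214428 J, not all the ice melts; equilibrium is at 0 °C.
m_melted·334000 = 42373  ⇒  m_melted ≈ 0.1269 kg.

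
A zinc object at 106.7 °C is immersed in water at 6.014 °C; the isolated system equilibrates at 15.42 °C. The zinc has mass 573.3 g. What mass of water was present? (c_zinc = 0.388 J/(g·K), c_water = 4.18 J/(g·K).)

m ≈ 516 g

Let T be the final temperature. ΣQ_i = 0:
573.3·0.388·(15.42 − 106.7) + m·4.18·(15.42 − 6.014) = 0
39.32 m = 20304
m = 20304/39.32 ≈ 516.4 g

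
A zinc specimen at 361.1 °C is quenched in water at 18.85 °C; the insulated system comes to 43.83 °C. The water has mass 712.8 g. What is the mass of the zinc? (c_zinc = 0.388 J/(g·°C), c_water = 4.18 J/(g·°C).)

m ≈ 605 g

Conservation of energy gives ΣQ = 0:
m·0.388·(43.83 − 361.1) + 712.8·4.18·(43.83 − 18.85) = 0
-123.1 m = -74428
m = -74428/-123.1 ≈ 604.6 g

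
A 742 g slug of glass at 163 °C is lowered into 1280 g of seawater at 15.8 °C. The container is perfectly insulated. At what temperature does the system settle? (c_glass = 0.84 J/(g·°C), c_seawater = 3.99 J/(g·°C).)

T_f is the heat-capacity-weighted average of the initial temperatures:
T_f = (623.28×163 + 5107.2×15.8) / (623.28 + 5107.2)
    = 182288 / 5730.5 ≈ 31.81 °C

T_f ≈ 31.8 °C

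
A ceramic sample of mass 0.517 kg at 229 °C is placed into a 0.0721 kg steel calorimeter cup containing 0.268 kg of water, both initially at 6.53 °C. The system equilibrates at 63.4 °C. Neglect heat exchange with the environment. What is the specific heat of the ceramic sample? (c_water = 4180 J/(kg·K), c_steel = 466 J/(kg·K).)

Energy conservation, ΣQ = 0:
0.517·c·(63.4 − 229) + 0.268·4180·(63.4 − 6.53) + 0.0721·466·(63.4 − 6.53) = 0
-85.62 c = -65619
c = -65619/-85.62 ≈ 766.4 J/(kg·K)

c ≈ 766 J/(kg·K)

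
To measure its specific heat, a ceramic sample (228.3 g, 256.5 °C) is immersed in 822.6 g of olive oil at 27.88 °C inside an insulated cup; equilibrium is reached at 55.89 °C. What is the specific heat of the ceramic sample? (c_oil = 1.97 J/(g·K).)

Net heat exchanged in the isolated system is zero:
228.3·c·(55.89 − 256.5) + 822.6·1.97·(55.89 − 27.88) = 0
-45799 c = -45391
c = -45391/-45799 ≈ 0.9911 J/(g·K)

c ≈ 0.991 J/(g·K)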